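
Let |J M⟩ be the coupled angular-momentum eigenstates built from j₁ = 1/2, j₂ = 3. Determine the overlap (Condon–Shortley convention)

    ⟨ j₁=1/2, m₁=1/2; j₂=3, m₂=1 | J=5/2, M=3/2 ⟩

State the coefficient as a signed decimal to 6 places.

+√(2/7) ≈ +0.534522

j₁+j₂−J=1  J+j₁−j₂=0  J−j₁+j₂=5  j₁+j₂+J+1=7
(j₁±m₁, j₂±m₂, J±M) = (1,0,4,2,4,1)
P² = 1152/7
sum k=0..0:
  [0] +1/24 = 1/24
S = 1/24
C² = P²·S² = 2/7 ; C = +0.534522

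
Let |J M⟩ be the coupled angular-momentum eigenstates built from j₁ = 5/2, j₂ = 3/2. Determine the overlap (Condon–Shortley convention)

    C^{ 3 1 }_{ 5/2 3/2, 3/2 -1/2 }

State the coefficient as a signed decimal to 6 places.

+0.639010

j₁+j₂−J=1  J+j₁−j₂=4  J−j₁+j₂=2  j₁+j₂+J+1=8
(j₁±m₁, j₂±m₂, J±M) = (4,1,1,2,4,2)
P² = 96/5
sum k=0..1:
  [0] +1/6 = 1/6
  [1] −1/48 = -1/48
S = 7/48
C² = P²·S² = 49/120 ; C = +0.639010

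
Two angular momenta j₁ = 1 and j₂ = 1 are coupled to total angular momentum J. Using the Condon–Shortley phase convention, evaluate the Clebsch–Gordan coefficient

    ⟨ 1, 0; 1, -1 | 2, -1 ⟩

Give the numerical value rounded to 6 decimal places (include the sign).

triangle: 0!·2!·2!/5! = 4/120
(j±m)!: 1!·1!·0!·2!·1!·3! = 12
prefactor² = (2J+1)·Δ·N² = 2
  k=0: +1/(0!·0!·1!·0!·1!·2!) = 1/2
Σ = 1/2  ⇒  CG² = 2·1/2² = 1/2
CG = +√(1/2) = +0.707107

+√(1/2) = +0.707107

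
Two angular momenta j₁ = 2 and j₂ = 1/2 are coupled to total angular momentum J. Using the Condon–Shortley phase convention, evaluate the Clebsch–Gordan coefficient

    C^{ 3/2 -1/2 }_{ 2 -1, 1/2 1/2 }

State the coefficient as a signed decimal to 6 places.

triangle: 1!*3!*0!/5! = 6/120
(j±m)!: 1!*3!*1!*0!*1!*2! = 12
prefactor² = (2J+1)*Δ*N² = 12/5
  k=1: −1/(1!*0!*2!*0!*1!*0!) = -1/2
Σ = -1/2  ⇒  CG² = 12/5*(-1/2)² = 3/5
CG = −√(3/5) = -0.774597

-0.774597  (= −√(3/5))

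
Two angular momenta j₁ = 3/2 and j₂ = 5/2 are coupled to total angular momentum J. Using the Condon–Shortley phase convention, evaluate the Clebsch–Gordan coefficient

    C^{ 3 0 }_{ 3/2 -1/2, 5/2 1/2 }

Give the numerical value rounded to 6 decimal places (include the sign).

-0.447214

√[7·1!2!4!/8! · 1!2!3!2!3!3!] = √(36/5)
  +(−1)^0/∏(0,1,2,3,0,1)! = 1/12  (running 1/12)
  +(−1)^1/∏(1,0,1,2,1,2)! = -1/4  (running -1/6)
⟨..|..⟩ = √(36/5)·(-1/6) = -0.447214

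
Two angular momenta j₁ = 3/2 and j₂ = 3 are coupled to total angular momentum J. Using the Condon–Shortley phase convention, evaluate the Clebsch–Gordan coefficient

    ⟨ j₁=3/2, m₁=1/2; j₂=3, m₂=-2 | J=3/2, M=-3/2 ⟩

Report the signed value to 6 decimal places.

−√(2/7) = -0.534522

triangle: 3!·0!·3!/7! = 36/5040
(j±m)!: 2!·1!·1!·5!·0!·3! = 1440
prefactor² = (2J+1)·Δ·N² = 288/7
  k=1: −1/(1!·2!·0!·0!·0!·3!) = -1/12
Σ = -1/12  ⇒  CG² = 288/7·(-1/12)² = 2/7
CG = −√(2/7) = -0.534522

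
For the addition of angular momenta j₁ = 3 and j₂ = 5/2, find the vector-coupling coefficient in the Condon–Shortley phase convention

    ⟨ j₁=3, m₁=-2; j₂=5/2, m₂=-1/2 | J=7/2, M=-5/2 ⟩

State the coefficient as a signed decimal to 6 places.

−√(2/63) ≈ -0.178174

√[8·2!4!3!/10! · 1!5!2!3!1!6!] = √(4608/7)
  +(−1)^1/∏(1,1,4,1,0,2)! = -1/48  (running -1/48)
  +(−1)^2/∏(2,0,3,0,1,3)! = 1/72  (running -1/144)
⟨..|..⟩ = √(4608/7)·(-1/144) = -0.178174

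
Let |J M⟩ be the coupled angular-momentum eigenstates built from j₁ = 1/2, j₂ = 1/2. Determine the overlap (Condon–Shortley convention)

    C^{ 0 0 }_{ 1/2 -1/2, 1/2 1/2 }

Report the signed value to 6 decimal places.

-0.707107

√[1·1!0!0!/2! · 0!1!1!0!0!0!] = √(1/2)
  +(−1)^1/∏(1,0,0,0,0,0)! = -1  (running -1)
⟨..|..⟩ = √(1/2)·(-1) = -0.707107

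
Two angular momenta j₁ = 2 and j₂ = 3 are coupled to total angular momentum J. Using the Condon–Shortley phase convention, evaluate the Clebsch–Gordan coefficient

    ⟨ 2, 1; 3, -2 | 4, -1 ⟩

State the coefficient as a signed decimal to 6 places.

+√(7/20) ≈ +0.591608

j₁+j₂−J=1  J+j₁−j₂=3  J−j₁+j₂=5  j₁+j₂+J+1=10
(j₁±m₁, j₂±m₂, J±M) = (3,1,1,5,3,5)
P² = 6480/7
sum k=0..1:
  [0] +1/48 = 1/48
  [1] −1/720 = -1/720
S = 7/360
C² = P²·S² = 7/20 ; C = +0.591608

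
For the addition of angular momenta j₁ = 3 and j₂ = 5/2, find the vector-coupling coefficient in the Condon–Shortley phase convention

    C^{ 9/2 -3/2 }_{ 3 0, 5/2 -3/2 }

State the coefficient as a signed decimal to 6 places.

j₁+j₂−J=1  J+j₁−j₂=5  J−j₁+j₂=4  j₁+j₂+J+1=11
(j₁±m₁, j₂±m₂, J±M) = (3,3,1,4,3,6)
P² = 207360/77
sum k=0..1:
  [0] +1/72 = 1/72
  [1] −1/288 = -1/288
S = 1/96
C² = P²·S² = 45/154 ; C = +0.540562

+0.540562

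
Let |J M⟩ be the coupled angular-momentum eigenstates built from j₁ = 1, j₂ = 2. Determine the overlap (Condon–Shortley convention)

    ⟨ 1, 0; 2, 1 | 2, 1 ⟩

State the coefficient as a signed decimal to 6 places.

√[5·1!1!3!/6! · 1!1!3!1!3!1!] = √(3/2)
  +(−1)^0/∏(0,1,1,3,0,0)! = 1/6  (running 1/6)
  +(−1)^1/∏(1,0,0,2,1,1)! = -1/2  (running -1/3)
⟨..|..⟩ = √(3/2)·(-1/3) = -0.408248

-0.408248  (= −√(1/6))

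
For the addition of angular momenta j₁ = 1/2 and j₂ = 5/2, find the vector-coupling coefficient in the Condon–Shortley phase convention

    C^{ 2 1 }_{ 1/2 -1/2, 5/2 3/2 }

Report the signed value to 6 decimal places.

−√(2/3) ≈ -0.816497

j₁+j₂−J=1  J+j₁−j₂=0  J−j₁+j₂=4  j₁+j₂+J+1=6
(j₁±m₁, j₂±m₂, J±M) = (0,1,4,1,3,1)
P² = 24
sum k=1..1:
  [1] −1/6 = -1/6
S = -1/6
C² = P²·S² = 2/3 ; C = -0.816497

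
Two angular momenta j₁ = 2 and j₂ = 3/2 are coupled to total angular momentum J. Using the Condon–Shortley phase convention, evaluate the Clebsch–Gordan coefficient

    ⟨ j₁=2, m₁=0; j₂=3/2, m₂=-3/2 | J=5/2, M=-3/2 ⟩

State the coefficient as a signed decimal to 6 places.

+√(18/35) ≈ +0.717137

√[6·1!3!2!/7! · 2!2!0!3!1!4!] = √(288/35)
  +(−1)^0/∏(0,1,2,0,1,2)! = 1/4  (running 1/4)
⟨..|..⟩ = √(288/35)·(1/4) = +0.717137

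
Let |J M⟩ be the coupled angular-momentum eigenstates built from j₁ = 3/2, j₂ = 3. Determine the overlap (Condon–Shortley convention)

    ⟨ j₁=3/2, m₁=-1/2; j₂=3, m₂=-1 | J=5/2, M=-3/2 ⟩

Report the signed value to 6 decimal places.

−√(7/20) ≈ -0.591608

j₁+j₂−J=2  J+j₁−j₂=1  J−j₁+j₂=4  j₁+j₂+J+1=8
(j₁±m₁, j₂±m₂, J±M) = (1,2,2,4,1,4)
P² = 576/35
sum k=1..2:
  [1] −1/6 = -1/6
  [2] +1/48 = 1/48
S = -7/48
C² = P²·S² = 7/20 ; C = -0.591608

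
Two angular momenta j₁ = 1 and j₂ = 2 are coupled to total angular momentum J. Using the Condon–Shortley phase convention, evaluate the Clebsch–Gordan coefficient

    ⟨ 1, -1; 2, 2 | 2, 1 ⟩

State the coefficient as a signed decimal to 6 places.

triangle: 1!·1!·3!/6! = 6/720
(j±m)!: 0!·2!·4!·0!·3!·1! = 288
prefactor² = (2J+1)·Δ·N² = 12
  k=1: −1/(1!·0!·1!·3!·0!·0!) = -1/6
Σ = -1/6  ⇒  CG² = 12·(-1/6)² = 1/3
CG = −√(1/3) = -0.577350

−√(1/3) ≈ -0.577350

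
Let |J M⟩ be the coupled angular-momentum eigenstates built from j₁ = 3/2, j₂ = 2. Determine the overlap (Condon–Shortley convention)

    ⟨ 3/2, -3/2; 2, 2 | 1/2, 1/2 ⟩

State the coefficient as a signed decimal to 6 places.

√[2·3!0!1!/5! · 0!3!4!0!1!0!] = √(72/5)
  +(−1)^3/∏(3,0,0,1,0,0)! = -1/6  (running -1/6)
⟨..|..⟩ = √(72/5)·(-1/6) = -0.632456

-0.632456  (= −√(2/5))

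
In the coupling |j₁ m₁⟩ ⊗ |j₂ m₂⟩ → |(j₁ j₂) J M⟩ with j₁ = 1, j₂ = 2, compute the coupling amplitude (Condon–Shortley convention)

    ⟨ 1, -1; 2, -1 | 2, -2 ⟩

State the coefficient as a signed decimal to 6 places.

−√(1/3) ≈ -0.577350

√[5·1!1!3!/6! · 0!2!1!3!0!4!] = √(12)
  +(−1)^1/∏(1,0,1,0,0,3)! = -1/6  (running -1/6)
⟨..|..⟩ = √(12)·(-1/6) = -0.577350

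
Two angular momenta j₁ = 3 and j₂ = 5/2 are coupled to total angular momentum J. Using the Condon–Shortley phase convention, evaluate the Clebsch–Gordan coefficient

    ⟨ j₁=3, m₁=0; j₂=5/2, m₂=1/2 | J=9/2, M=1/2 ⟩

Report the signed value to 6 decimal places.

j₁+j₂−J=1  J+j₁−j₂=5  J−j₁+j₂=4  j₁+j₂+J+1=11
(j₁±m₁, j₂±m₂, J±M) = (3,3,3,2,5,4)
P² = 69120/77
sum k=0..1:
  [0] +1/72 = 1/72
  [1] −1/48 = -1/48
S = -1/144
C² = P²·S² = 10/231 ; C = -0.208063

−√(10/231) ≈ -0.208063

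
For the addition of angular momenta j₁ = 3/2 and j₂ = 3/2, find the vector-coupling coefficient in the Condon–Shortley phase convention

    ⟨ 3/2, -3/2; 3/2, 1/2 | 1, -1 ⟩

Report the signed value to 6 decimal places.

triangle: 2!·1!·1!/5! = 2/120
(j±m)!: 0!·3!·2!·1!·0!·2! = 24
prefactor² = (2J+1)·Δ·N² = 6/5
  k=2: +1/(2!·0!·1!·0!·0!·1!) = 1/2
Σ = 1/2  ⇒  CG² = 6/5·1/2² = 3/10
CG = +√(3/10) = +0.547723

+0.547723  (= +√(3/10))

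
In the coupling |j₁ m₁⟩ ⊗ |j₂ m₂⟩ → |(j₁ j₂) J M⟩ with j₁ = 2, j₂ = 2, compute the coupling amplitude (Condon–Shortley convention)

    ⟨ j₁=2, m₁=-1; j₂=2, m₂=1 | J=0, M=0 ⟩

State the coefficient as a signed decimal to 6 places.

-0.447214

triangle: 4!×0!×0!/5! = 24/120
(j±m)!: 1!×3!×3!×1!×0!×0! = 36
prefactor² = (2J+1)×Δ×N² = 36/5
  k=3: −1/(3!×1!×0!×0!×0!×0!) = -1/6
Σ = -1/6  ⇒  CG² = 36/5×(-1/6)² = 1/5
CG = −√(1/5) = -0.447214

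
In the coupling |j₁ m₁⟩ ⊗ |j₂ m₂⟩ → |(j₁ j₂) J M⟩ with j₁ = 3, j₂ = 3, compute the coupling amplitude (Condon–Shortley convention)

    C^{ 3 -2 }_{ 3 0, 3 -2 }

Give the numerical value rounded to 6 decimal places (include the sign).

-0.408248

j₁+j₂−J=3  J+j₁−j₂=3  J−j₁+j₂=3  j₁+j₂+J+1=10
(j₁±m₁, j₂±m₂, J±M) = (3,3,1,5,1,5)
P² = 216
sum k=0..1:
  [0] +1/72 = 1/72
  [1] −1/24 = -1/24
S = -1/36
C² = P²·S² = 1/6 ; C = -0.408248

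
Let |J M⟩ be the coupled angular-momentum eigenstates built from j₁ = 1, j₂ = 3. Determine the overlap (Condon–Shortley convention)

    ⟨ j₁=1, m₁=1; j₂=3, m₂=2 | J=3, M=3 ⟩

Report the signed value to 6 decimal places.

j₁+j₂−J=1  J+j₁−j₂=1  J−j₁+j₂=5  j₁+j₂+J+1=8
(j₁±m₁, j₂±m₂, J±M) = (2,0,5,1,6,0)
P² = 3600
sum k=0..0:
  [0] +1/120 = 1/120
S = 1/120
C² = P²·S² = 1/4 ; C = +0.500000

+0.500000  (= +√(1/4))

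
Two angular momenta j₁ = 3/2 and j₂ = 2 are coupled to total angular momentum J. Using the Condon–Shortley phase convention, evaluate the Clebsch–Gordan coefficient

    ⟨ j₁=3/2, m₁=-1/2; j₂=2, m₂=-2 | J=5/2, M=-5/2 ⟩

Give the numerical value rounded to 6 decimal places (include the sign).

triangle: 1!*2!*3!/7! = 12/5040
(j±m)!: 1!*2!*0!*4!*0!*5! = 5760
prefactor² = (2J+1)*Δ*N² = 576/7
  k=0: +1/(0!*1!*2!*0!*0!*3!) = 1/12
Σ = 1/12  ⇒  CG² = 576/7*1/12² = 4/7
CG = +√(4/7) = +0.755929

+√(4/7) ≈ +0.755929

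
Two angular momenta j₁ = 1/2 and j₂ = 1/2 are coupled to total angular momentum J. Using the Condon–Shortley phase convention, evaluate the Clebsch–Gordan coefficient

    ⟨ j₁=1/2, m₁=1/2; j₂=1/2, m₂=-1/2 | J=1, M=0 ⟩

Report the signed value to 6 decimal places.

+0.707107

triangle: 0!·1!·1!/3! = 1/6
(j±m)!: 1!·0!·0!·1!·1!·1! = 1
prefactor² = (2J+1)·Δ·N² = 1/2
  k=0: +1/(0!·0!·0!·0!·1!·1!) = 1
Σ = 1  ⇒  CG² = 1/2·1² = 1/2
CG = +√(1/2) = +0.707107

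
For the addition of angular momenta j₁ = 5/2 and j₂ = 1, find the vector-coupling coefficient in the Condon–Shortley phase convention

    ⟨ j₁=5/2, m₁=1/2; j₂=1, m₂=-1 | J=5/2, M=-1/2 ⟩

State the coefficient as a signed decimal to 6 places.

j₁+j₂−J=1  J+j₁−j₂=4  J−j₁+j₂=1  j₁+j₂+J+1=7
(j₁±m₁, j₂±m₂, J±M) = (3,2,0,2,2,3)
P² = 288/35
sum k=0..0:
  [0] +1/4 = 1/4
S = 1/4
C² = P²·S² = 18/35 ; C = +0.717137

+0.717137  (= +√(18/35))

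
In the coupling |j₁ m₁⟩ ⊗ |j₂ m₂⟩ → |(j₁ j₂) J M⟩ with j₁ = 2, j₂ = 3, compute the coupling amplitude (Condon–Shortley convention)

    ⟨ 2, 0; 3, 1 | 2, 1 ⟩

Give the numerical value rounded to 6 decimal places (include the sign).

+√(1/7) ≈ +0.377964

j₁+j₂−J=3  J+j₁−j₂=1  J−j₁+j₂=3  j₁+j₂+J+1=8
(j₁±m₁, j₂±m₂, J±M) = (2,2,4,2,3,1)
P² = 36/7
sum k=1..2:
  [1] −1/12 = -1/12
  [2] +1/4 = 1/4
S = 1/6
C² = P²·S² = 1/7 ; C = +0.377964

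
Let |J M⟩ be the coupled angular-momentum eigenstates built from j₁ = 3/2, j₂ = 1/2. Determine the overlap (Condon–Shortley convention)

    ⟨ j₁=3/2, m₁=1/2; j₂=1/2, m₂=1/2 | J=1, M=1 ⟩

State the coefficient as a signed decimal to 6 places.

-0.500000

triangle: 1!·2!·0!/4! = 2/24
(j±m)!: 2!·1!·1!·0!·2!·0! = 4
prefactor² = (2J+1)·Δ·N² = 1
  k=1: −1/(1!·0!·0!·0!·2!·0!) = -1/2
Σ = -1/2  ⇒  CG² = 1·(-1/2)² = 1/4
CG = −√(1/4) = -0.500000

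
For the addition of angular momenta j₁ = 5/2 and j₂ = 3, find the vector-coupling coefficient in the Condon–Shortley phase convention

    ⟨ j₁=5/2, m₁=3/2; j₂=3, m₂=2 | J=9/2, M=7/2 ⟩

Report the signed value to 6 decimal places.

−√(1/99) ≈ -0.100504

√[10·1!4!5!/11! · 4!1!5!1!8!1!] = √(921600/11)
  +(−1)^0/∏(0,1,1,5,3,0)! = 1/720  (running 1/720)
  +(−1)^1/∏(1,0,0,4,4,1)! = -1/576  (running -1/2880)
⟨..|..⟩ = √(921600/11)·(-1/2880) = -0.100504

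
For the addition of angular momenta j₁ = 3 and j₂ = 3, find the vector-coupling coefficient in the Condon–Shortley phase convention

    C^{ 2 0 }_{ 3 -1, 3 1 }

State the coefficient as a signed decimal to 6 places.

-0.327327  (= −√(3/28))

triangle: 4!*2!*2!/9! = 96/362880
(j±m)!: 2!*4!*4!*2!*2!*2! = 9216
prefactor² = (2J+1)*Δ*N² = 256/21
  k=2: +1/(2!*2!*2!*2!*0!*0!) = 1/16
  k=3: −1/(3!*1!*1!*1!*1!*1!) = -1/6
  k=4: +1/(4!*0!*0!*0!*2!*2!) = 1/96
Σ = -3/32  ⇒  CG² = 256/21*(-3/32)² = 3/28
CG = −√(3/28) = -0.327327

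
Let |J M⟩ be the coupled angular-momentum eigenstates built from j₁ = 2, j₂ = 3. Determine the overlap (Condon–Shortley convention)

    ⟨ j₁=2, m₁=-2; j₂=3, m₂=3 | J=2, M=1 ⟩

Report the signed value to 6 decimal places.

-0.597614  (= −√(5/14))

j₁+j₂−J=3  J+j₁−j₂=1  J−j₁+j₂=3  j₁+j₂+J+1=8
(j₁±m₁, j₂±m₂, J±M) = (0,4,6,0,3,1)
P² = 3240/7
sum k=3..3:
  [3] −1/36 = -1/36
S = -1/36
C² = P²·S² = 5/14 ; C = -0.597614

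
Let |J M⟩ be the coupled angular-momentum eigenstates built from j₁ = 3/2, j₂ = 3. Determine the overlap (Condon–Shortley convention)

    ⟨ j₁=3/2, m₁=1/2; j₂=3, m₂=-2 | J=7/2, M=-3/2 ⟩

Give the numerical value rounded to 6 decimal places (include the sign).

+√(3/7) = +0.654654

√[8·1!2!5!/9! · 2!1!1!5!2!5!] = √(6400/21)
  +(−1)^0/∏(0,1,1,1,1,4)! = 1/24  (running 1/24)
  +(−1)^1/∏(1,0,0,0,2,5)! = -1/240  (running 3/80)
⟨..|..⟩ = √(6400/21)·(3/80) = +0.654654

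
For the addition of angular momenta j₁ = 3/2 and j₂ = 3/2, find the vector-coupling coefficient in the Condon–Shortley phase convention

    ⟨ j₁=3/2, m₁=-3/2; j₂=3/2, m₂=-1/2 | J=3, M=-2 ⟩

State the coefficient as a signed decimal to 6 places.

+√(1/2) ≈ +0.707107

√[7·0!3!3!/7! · 0!3!1!2!1!5!] = √(72)
  +(−1)^0/∏(0,0,3,1,0,2)! = 1/12  (running 1/12)
⟨..|..⟩ = √(72)·(1/12) = +0.707107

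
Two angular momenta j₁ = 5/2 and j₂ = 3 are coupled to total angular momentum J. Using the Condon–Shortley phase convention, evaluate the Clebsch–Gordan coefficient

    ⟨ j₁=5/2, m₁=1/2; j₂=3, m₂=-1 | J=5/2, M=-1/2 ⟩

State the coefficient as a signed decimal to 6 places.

j₁+j₂−J=3  J+j₁−j₂=2  J−j₁+j₂=3  j₁+j₂+J+1=9
(j₁±m₁, j₂±m₂, J±M) = (3,2,2,4,2,3)
P² = 288/35
sum k=0..2:
  [0] +1/24 = 1/24
  [1] −1/4 = -1/4
  [2] +1/24 = 1/24
S = -1/6
C² = P²·S² = 8/35 ; C = -0.478091

−√(8/35) ≈ -0.478091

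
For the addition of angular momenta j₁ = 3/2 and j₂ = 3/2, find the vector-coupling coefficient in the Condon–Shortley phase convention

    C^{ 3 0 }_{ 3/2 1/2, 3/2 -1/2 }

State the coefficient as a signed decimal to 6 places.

j₁+j₂−J=0  J+j₁−j₂=3  J−j₁+j₂=3  j₁+j₂+J+1=7
(j₁±m₁, j₂±m₂, J±M) = (2,1,1,2,3,3)
P² = 36/5
sum k=0..0:
  [0] +1/4 = 1/4
S = 1/4
C² = P²·S² = 9/20 ; C = +0.670820

+√(9/20) ≈ +0.670820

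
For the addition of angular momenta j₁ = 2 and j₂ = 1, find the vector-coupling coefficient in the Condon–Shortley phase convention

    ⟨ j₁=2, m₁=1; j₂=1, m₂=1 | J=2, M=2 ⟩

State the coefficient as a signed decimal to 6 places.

-0.577350

j₁+j₂−J=1  J+j₁−j₂=3  J−j₁+j₂=1  j₁+j₂+J+1=6
(j₁±m₁, j₂±m₂, J±M) = (3,1,2,0,4,0)
P² = 12
sum k=1..1:
  [1] −1/6 = -1/6
S = -1/6
C² = P²·S² = 1/3 ; C = -0.577350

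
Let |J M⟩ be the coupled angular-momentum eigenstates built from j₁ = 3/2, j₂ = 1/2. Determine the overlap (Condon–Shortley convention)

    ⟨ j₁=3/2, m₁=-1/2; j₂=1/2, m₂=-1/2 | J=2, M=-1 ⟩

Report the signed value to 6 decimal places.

+0.866025

triangle: 0!·3!·1!/5! = 6/120
(j±m)!: 1!·2!·0!·1!·1!·3! = 12
prefactor² = (2J+1)·Δ·N² = 3
  k=0: +1/(0!·0!·2!·0!·1!·1!) = 1/2
Σ = 1/2  ⇒  CG² = 3·1/2² = 3/4
CG = +√(3/4) = +0.866025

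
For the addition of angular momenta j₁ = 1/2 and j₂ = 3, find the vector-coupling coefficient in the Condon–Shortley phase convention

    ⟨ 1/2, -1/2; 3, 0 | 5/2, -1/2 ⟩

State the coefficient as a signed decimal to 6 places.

−√(3/7) = -0.654654

√[6·1!0!5!/7! · 0!1!3!3!2!3!] = √(432/7)
  +(−1)^1/∏(1,0,0,2,0,3)! = -1/12  (running -1/12)
⟨..|..⟩ = √(432/7)·(-1/12) = -0.654654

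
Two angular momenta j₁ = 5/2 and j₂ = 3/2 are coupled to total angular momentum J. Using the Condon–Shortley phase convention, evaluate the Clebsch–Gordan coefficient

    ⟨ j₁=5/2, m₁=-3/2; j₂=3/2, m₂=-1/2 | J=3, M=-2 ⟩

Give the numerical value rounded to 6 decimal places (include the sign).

triangle: 1!·4!·2!/8! = 48/40320
(j±m)!: 1!·4!·1!·2!·1!·5! = 5760
prefactor² = (2J+1)·Δ·N² = 48
  k=0: +1/(0!·1!·4!·1!·0!·1!) = 1/24
  k=1: −1/(1!·0!·3!·0!·1!·2!) = -1/12
Σ = -1/24  ⇒  CG² = 48·(-1/24)² = 1/12
CG = −√(1/12) = -0.288675

-0.288675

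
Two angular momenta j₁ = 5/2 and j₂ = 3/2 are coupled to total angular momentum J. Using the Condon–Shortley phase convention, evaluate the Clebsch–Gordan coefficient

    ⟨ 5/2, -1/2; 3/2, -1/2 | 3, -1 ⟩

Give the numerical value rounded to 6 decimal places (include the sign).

√[7·1!4!2!/8! · 2!3!1!2!2!4!] = √(48/5)
  +(−1)^0/∏(0,1,3,1,1,1)! = 1/6  (running 1/6)
  +(−1)^1/∏(1,0,2,0,2,2)! = -1/8  (running 1/24)
⟨..|..⟩ = √(48/5)·(1/24) = +0.129099

+0.129099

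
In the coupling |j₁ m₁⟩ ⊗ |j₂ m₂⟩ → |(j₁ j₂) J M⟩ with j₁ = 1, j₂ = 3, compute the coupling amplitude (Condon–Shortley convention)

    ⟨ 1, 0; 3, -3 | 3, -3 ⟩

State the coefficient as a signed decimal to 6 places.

j₁+j₂−J=1  J+j₁−j₂=1  J−j₁+j₂=5  j₁+j₂+J+1=8
(j₁±m₁, j₂±m₂, J±M) = (1,1,0,6,0,6)
P² = 10800
sum k=0..0:
  [0] +1/120 = 1/120
S = 1/120
C² = P²·S² = 3/4 ; C = +0.866025

+0.866025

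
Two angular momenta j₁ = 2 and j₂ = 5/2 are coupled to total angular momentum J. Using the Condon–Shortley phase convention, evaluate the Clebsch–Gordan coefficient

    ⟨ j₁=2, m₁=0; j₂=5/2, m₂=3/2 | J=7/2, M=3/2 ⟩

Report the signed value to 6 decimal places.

−√(2/7) = -0.534522

j₁+j₂−J=1  J+j₁−j₂=3  J−j₁+j₂=4  j₁+j₂+J+1=9
(j₁±m₁, j₂±m₂, J±M) = (2,2,4,1,5,2)
P² = 512/7
sum k=0..1:
  [0] +1/48 = 1/48
  [1] −1/12 = -1/12
S = -1/16
C² = P²·S² = 2/7 ; C = -0.534522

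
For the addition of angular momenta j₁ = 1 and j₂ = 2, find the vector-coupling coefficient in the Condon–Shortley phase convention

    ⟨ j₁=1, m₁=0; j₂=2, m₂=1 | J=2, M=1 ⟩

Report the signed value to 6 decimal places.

−√(1/6) = -0.408248

triangle: 1!×1!×3!/6! = 6/720
(j±m)!: 1!×1!×3!×1!×3!×1! = 36
prefactor² = (2J+1)×Δ×N² = 3/2
  k=0: +1/(0!×1!×1!×3!×0!×0!) = 1/6
  k=1: −1/(1!×0!×0!×2!×1!×1!) = -1/2
Σ = -1/3  ⇒  CG² = 3/2×(-1/3)² = 1/6
CG = −√(1/6) = -0.408248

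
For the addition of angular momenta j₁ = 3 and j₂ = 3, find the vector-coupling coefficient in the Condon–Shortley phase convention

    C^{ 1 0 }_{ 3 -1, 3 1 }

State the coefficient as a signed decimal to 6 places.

√[3·5!1!1!/8! · 2!4!4!2!1!1!] = √(144/7)
  +(−1)^3/∏(3,2,1,1,0,0)! = -1/12  (running -1/12)
  +(−1)^4/∏(4,1,0,0,1,1)! = 1/24  (running -1/24)
⟨..|..⟩ = √(144/7)·(-1/24) = -0.188982

-0.188982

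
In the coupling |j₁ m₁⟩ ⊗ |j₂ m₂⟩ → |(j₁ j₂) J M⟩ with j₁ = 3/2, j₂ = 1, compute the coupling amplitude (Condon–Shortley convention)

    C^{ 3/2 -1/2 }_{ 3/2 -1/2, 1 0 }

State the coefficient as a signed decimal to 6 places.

-0.258199  (= −√(1/15))

√[4·1!2!1!/5! · 1!2!1!1!1!2!] = √(4/15)
  +(−1)^0/∏(0,1,2,1,0,0)! = 1/2  (running 1/2)
  +(−1)^1/∏(1,0,1,0,1,1)! = -1  (running -1/2)
⟨..|..⟩ = √(4/15)·(-1/2) = -0.258199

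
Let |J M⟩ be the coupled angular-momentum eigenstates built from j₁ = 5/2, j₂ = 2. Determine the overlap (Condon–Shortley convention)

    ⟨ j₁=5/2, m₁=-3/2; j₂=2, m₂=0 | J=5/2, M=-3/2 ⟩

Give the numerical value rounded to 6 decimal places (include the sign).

−√(1/70) ≈ -0.119523

triangle: 2!*3!*2!/8! = 24/40320
(j±m)!: 1!*4!*2!*2!*1!*4! = 2304
prefactor² = (2J+1)*Δ*N² = 288/35
  k=1: −1/(1!*1!*3!*1!*0!*1!) = -1/6
  k=2: +1/(2!*0!*2!*0!*1!*2!) = 1/8
Σ = -1/24  ⇒  CG² = 288/35*(-1/24)² = 1/70
CG = −√(1/70) = -0.119523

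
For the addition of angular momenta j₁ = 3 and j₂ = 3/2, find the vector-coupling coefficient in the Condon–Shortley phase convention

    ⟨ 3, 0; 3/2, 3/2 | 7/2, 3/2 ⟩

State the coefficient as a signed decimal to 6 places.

−√(10/21) ≈ -0.690066

√[8·1!5!2!/9! · 3!3!3!0!5!2!] = √(1920/7)
  +(−1)^1/∏(1,0,2,2,3,0)! = -1/24  (running -1/24)
⟨..|..⟩ = √(1920/7)·(-1/24) = -0.690066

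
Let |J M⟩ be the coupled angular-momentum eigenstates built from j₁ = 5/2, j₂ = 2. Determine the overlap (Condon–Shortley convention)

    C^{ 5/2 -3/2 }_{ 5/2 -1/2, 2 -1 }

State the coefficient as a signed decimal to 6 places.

-0.414039

√[6·2!3!2!/8! · 2!3!1!3!1!4!] = √(216/35)
  +(−1)^0/∏(0,2,3,1,0,1)! = 1/12  (running 1/12)
  +(−1)^1/∏(1,1,2,0,1,2)! = -1/4  (running -1/6)
⟨..|..⟩ = √(216/35)·(-1/6) = -0.414039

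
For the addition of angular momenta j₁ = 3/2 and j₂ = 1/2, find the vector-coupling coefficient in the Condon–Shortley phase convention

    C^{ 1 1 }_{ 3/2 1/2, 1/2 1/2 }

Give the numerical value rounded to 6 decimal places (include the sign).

−√(1/4) ≈ -0.500000

√[3·1!2!0!/4! · 2!1!1!0!2!0!] = √(1)
  +(−1)^1/∏(1,0,0,0,2,0)! = -1/2  (running -1/2)
⟨..|..⟩ = √(1)·(-1/2) = -0.500000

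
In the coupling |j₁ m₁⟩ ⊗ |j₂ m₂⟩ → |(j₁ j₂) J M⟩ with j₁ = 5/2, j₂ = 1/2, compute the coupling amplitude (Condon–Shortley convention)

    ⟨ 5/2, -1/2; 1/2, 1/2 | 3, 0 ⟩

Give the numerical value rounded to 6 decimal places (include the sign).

j₁+j₂−J=0  J+j₁−j₂=5  J−j₁+j₂=1  j₁+j₂+J+1=7
(j₁±m₁, j₂±m₂, J±M) = (2,3,1,0,3,3)
P² = 72
sum k=0..0:
  [0] +1/12 = 1/12
S = 1/12
C² = P²·S² = 1/2 ; C = +0.707107

+√(1/2) = +0.707107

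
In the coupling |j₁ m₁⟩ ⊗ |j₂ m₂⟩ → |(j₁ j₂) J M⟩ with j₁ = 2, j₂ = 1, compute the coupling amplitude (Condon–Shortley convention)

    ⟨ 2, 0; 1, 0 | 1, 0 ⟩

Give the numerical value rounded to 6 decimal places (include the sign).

−√(2/5) ≈ -0.632456

triangle: 2!·2!·0!/5! = 4/120
(j±m)!: 2!·2!·1!·1!·1!·1! = 4
prefactor² = (2J+1)·Δ·N² = 2/5
  k=1: −1/(1!·1!·1!·0!·1!·0!) = -1
Σ = -1  ⇒  CG² = 2/5·(-1)² = 2/5
CG = −√(2/5) = -0.632456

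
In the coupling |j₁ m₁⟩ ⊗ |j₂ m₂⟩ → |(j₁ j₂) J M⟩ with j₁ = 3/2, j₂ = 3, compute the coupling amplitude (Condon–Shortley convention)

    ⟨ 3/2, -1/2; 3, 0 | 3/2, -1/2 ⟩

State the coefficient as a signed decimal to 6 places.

√[4·3!0!3!/7! · 1!2!3!3!1!2!] = √(144/35)
  +(−1)^2/∏(2,1,0,1,0,2)! = 1/4  (running 1/4)
⟨..|..⟩ = √(144/35)·(1/4) = +0.507093

+√(9/35) = +0.507093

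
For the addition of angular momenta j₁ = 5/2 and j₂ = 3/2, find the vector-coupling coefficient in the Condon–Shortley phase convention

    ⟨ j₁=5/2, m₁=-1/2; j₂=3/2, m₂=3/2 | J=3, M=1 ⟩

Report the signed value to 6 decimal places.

−√(9/20) = -0.670820

j₁+j₂−J=1  J+j₁−j₂=4  J−j₁+j₂=2  j₁+j₂+J+1=8
(j₁±m₁, j₂±m₂, J±M) = (2,3,3,0,4,2)
P² = 144/5
sum k=1..1:
  [1] −1/8 = -1/8
S = -1/8
C² = P²·S² = 9/20 ; C = -0.670820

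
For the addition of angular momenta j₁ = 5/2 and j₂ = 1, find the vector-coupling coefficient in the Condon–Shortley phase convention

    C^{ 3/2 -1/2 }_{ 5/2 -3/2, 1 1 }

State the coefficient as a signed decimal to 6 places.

j₁+j₂−J=2  J+j₁−j₂=3  J−j₁+j₂=0  j₁+j₂+J+1=6
(j₁±m₁, j₂±m₂, J±M) = (1,4,2,0,1,2)
P² = 32/5
sum k=2..2:
  [2] +1/4 = 1/4
S = 1/4
C² = P²·S² = 2/5 ; C = +0.632456

+0.632456  (= +√(2/5))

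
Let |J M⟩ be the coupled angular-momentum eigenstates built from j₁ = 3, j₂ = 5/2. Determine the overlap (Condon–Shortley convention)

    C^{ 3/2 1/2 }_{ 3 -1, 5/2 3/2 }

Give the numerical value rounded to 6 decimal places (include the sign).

−√(7/30) = -0.483046

triangle: 4!*2!*1!/8! = 48/40320
(j±m)!: 2!*4!*4!*1!*2!*1! = 2304
prefactor² = (2J+1)*Δ*N² = 384/35
  k=3: −1/(3!*1!*1!*1!*1!*0!) = -1/6
  k=4: +1/(4!*0!*0!*0!*2!*1!) = 1/48
Σ = -7/48  ⇒  CG² = 384/35*(-7/48)² = 7/30
CG = −√(7/30) = -0.483046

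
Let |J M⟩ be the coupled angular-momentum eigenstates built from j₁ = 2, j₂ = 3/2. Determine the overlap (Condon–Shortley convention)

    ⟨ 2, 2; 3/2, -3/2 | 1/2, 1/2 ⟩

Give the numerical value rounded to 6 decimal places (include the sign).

√[2·3!1!0!/5! · 4!0!0!3!1!0!] = √(72/5)
  +(−1)^0/∏(0,3,0,0,1,0)! = 1/6  (running 1/6)
⟨..|..⟩ = √(72/5)·(1/6) = +0.632456

+√(2/5) ≈ +0.632456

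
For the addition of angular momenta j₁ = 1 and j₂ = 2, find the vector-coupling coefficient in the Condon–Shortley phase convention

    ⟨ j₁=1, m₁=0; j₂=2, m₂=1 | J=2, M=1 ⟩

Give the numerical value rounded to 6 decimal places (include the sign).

-0.408248  (= −√(1/6))

triangle: 1!×1!×3!/6! = 6/720
(j±m)!: 1!×1!×3!×1!×3!×1! = 36
prefactor² = (2J+1)×Δ×N² = 3/2
  k=0: +1/(0!×1!×1!×3!×0!×0!) = 1/6
  k=1: −1/(1!×0!×0!×2!×1!×1!) = -1/2
Σ = -1/3  ⇒  CG² = 3/2×(-1/3)² = 1/6
CG = −√(1/6) = -0.408248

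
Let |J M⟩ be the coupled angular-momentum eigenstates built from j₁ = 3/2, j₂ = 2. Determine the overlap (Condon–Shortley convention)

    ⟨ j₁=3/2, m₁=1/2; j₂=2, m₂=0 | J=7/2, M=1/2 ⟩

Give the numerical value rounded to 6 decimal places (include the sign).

j₁+j₂−J=0  J+j₁−j₂=3  J−j₁+j₂=4  j₁+j₂+J+1=8
(j₁±m₁, j₂±m₂, J±M) = (2,1,2,2,4,3)
P² = 1152/35
sum k=0..0:
  [0] +1/8 = 1/8
S = 1/8
C² = P²·S² = 18/35 ; C = +0.717137

+√(18/35) ≈ +0.717137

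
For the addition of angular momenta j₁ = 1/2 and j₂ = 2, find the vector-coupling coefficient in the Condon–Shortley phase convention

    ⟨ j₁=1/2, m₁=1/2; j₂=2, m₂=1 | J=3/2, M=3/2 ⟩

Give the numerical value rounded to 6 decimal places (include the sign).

triangle: 1!·0!·3!/5! = 6/120
(j±m)!: 1!·0!·3!·1!·3!·0! = 36
prefactor² = (2J+1)·Δ·N² = 36/5
  k=0: +1/(0!·1!·0!·3!·0!·0!) = 1/6
Σ = 1/6  ⇒  CG² = 36/5·1/6² = 1/5
CG = +√(1/5) = +0.447214

+0.447214  (= +√(1/5))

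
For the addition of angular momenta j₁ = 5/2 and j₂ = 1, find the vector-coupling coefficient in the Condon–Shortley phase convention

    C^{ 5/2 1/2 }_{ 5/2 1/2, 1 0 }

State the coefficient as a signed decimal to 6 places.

+√(1/35) ≈ +0.169031

√[6·1!4!1!/7! · 3!2!1!1!3!2!] = √(144/35)
  +(−1)^0/∏(0,1,2,1,2,0)! = 1/4  (running 1/4)
  +(−1)^1/∏(1,0,1,0,3,1)! = -1/6  (running 1/12)
⟨..|..⟩ = √(144/35)·(1/12) = +0.169031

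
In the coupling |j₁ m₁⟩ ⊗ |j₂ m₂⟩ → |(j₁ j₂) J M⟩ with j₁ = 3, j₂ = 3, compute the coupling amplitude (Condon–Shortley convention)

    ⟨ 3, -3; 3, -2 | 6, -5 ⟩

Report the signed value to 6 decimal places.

√[13·0!6!6!/13! · 0!6!1!5!1!11!] = √(3732480000)
  +(−1)^0/∏(0,0,6,1,0,5)! = 1/86400  (running 1/86400)
⟨..|..⟩ = √(3732480000)·(1/86400) = +0.707107

+√(1/2) = +0.707107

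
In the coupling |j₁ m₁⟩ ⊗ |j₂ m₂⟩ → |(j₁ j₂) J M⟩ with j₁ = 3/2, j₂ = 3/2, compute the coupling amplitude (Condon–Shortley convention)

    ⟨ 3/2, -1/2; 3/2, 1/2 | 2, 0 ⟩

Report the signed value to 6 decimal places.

-0.500000

√[5·1!2!2!/6! · 1!2!2!1!2!2!] = √(4/9)
  +(−1)^0/∏(0,1,2,2,0,0)! = 1/4  (running 1/4)
  +(−1)^1/∏(1,0,1,1,1,1)! = -1  (running -3/4)
⟨..|..⟩ = √(4/9)·(-3/4) = -0.500000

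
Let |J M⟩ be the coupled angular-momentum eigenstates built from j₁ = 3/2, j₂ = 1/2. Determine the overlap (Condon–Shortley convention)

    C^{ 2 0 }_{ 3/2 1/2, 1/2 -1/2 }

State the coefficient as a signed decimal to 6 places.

√[5·0!3!1!/5! · 2!1!0!1!2!2!] = √(2)
  +(−1)^0/∏(0,0,1,0,2,1)! = 1/2  (running 1/2)
⟨..|..⟩ = √(2)·(1/2) = +0.707107

+0.707107  (= +√(1/2))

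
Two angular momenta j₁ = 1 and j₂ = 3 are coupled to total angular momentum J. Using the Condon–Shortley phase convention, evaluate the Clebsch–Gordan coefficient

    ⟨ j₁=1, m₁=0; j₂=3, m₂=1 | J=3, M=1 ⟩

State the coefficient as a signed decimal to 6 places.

triangle: 1!·1!·5!/8! = 120/40320
(j±m)!: 1!·1!·4!·2!·4!·2! = 2304
prefactor² = (2J+1)·Δ·N² = 48
  k=0: +1/(0!·1!·1!·4!·0!·1!) = 1/24
  k=1: −1/(1!·0!·0!·3!·1!·2!) = -1/12
Σ = -1/24  ⇒  CG² = 48·(-1/24)² = 1/12
CG = −√(1/12) = -0.288675

-0.288675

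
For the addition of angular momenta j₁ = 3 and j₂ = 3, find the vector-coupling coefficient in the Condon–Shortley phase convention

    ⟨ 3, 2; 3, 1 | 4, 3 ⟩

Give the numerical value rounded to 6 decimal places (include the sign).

-0.301511  (= −√(1/11))

j₁+j₂−J=2  J+j₁−j₂=4  J−j₁+j₂=4  j₁+j₂+J+1=11
(j₁±m₁, j₂±m₂, J±M) = (5,1,4,2,7,1)
P² = 82944/11
sum k=0..1:
  [0] +1/288 = 1/288
  [1] −1/144 = -1/144
S = -1/288
C² = P²·S² = 1/11 ; C = -0.301511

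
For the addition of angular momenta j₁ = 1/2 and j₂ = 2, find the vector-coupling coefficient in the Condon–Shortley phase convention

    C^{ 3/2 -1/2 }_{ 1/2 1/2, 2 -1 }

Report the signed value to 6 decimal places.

√[4·1!0!3!/5! · 1!0!1!3!1!2!] = √(12/5)
  +(−1)^0/∏(0,1,0,1,0,2)! = 1/2  (running 1/2)
⟨..|..⟩ = √(12/5)·(1/2) = +0.774597

+0.774597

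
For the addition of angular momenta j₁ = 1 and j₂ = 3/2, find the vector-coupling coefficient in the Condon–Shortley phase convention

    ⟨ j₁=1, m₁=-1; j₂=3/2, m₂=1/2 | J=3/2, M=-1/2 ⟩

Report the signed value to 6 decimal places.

√[4·1!1!2!/5! · 0!2!2!1!1!2!] = √(8/15)
  +(−1)^1/∏(1,0,1,1,0,1)! = -1  (running -1)
⟨..|..⟩ = √(8/15)·(-1) = -0.730297

-0.730297  (= −√(8/15))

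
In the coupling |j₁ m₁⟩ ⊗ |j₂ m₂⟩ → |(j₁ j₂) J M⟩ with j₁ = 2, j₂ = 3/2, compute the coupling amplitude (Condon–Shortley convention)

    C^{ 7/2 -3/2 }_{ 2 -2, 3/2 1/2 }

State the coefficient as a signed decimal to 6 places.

j₁+j₂−J=0  J+j₁−j₂=4  J−j₁+j₂=3  j₁+j₂+J+1=8
(j₁±m₁, j₂±m₂, J±M) = (0,4,2,1,2,5)
P² = 2304/7
sum k=0..0:
  [0] +1/48 = 1/48
S = 1/48
C² = P²·S² = 1/7 ; C = +0.377964

+√(1/7) = +0.377964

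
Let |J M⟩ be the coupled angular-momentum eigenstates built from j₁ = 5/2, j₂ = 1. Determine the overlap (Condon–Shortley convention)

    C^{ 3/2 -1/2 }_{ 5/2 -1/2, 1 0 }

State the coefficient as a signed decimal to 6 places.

triangle: 2!·3!·0!/6! = 12/720
(j±m)!: 2!·3!·1!·1!·1!·2! = 24
prefactor² = (2J+1)·Δ·N² = 8/5
  k=1: −1/(1!·1!·2!·0!·1!·0!) = -1/2
Σ = -1/2  ⇒  CG² = 8/5·(-1/2)² = 2/5
CG = −√(2/5) = -0.632456

−√(2/5) = -0.632456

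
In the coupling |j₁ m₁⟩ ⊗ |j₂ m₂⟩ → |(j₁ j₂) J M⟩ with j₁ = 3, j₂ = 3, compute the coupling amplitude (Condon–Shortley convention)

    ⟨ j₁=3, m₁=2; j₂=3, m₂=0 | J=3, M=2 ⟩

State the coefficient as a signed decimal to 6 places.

-0.408248

triangle: 3!×3!×3!/10! = 216/3628800
(j±m)!: 5!×1!×3!×3!×5!×1! = 518400
prefactor² = (2J+1)×Δ×N² = 216
  k=0: +1/(0!×3!×1!×3!×2!×0!) = 1/72
  k=1: −1/(1!×2!×0!×2!×3!×1!) = -1/24
Σ = -1/36  ⇒  CG² = 216×(-1/36)² = 1/6
CG = −√(1/6) = -0.408248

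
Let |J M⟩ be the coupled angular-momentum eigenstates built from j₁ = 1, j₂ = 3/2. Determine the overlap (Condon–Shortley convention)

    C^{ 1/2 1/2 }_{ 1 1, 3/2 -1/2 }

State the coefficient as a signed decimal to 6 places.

√[2·2!0!1!/4! · 2!0!1!2!1!0!] = √(2/3)
  +(−1)^0/∏(0,2,0,1,0,0)! = 1/2  (running 1/2)
⟨..|..⟩ = √(2/3)·(1/2) = +0.408248

+√(1/6) ≈ +0.408248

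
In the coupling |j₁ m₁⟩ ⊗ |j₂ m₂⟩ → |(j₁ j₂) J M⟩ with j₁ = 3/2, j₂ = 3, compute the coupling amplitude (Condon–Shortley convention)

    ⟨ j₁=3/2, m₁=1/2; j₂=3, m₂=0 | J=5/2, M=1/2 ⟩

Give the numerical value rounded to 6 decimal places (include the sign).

√[6·2!1!4!/8! · 2!1!3!3!3!2!] = √(216/35)
  +(−1)^0/∏(0,2,1,3,0,1)! = 1/12  (running 1/12)
  +(−1)^1/∏(1,1,0,2,1,2)! = -1/4  (running -1/6)
⟨..|..⟩ = √(216/35)·(-1/6) = -0.414039

−√(6/35) = -0.414039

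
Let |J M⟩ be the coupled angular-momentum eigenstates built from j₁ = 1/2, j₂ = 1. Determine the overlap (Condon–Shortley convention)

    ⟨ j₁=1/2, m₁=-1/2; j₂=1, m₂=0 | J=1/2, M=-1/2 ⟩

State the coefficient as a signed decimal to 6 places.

−√(1/3) = -0.577350

√[2·1!0!1!/3! · 0!1!1!1!0!1!] = √(1/3)
  +(−1)^1/∏(1,0,0,0,0,1)! = -1  (running -1)
⟨..|..⟩ = √(1/3)·(-1) = -0.577350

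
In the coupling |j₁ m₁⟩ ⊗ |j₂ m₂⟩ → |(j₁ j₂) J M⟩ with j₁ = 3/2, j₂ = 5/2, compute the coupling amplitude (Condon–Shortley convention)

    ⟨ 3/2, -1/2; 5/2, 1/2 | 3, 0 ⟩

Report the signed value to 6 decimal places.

triangle: 1!·2!·4!/8! = 48/40320
(j±m)!: 1!·2!·3!·2!·3!·3! = 864
prefactor² = (2J+1)·Δ·N² = 36/5
  k=0: +1/(0!·1!·2!·3!·0!·1!) = 1/12
  k=1: −1/(1!·0!·1!·2!·1!·2!) = -1/4
Σ = -1/6  ⇒  CG² = 36/5·(-1/6)² = 1/5
CG = −√(1/5) = -0.447214

−√(1/5) = -0.447214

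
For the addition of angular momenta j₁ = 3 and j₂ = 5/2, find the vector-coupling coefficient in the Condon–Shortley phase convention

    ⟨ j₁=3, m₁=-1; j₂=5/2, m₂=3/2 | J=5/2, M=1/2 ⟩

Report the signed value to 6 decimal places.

√[6·3!3!2!/9! · 2!4!4!1!3!2!] = √(576/35)
  +(−1)^2/∏(2,1,2,2,1,0)! = 1/8  (running 1/8)
  +(−1)^3/∏(3,0,1,1,2,1)! = -1/12  (running 1/24)
⟨..|..⟩ = √(576/35)·(1/24) = +0.169031

+√(1/35) ≈ +0.169031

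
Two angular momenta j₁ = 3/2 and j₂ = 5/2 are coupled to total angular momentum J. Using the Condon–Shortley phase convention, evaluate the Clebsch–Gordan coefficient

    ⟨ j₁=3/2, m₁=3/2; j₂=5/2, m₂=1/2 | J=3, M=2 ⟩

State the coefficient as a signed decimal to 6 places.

+0.707107  (= +√(1/2))

j₁+j₂−J=1  J+j₁−j₂=2  J−j₁+j₂=4  j₁+j₂+J+1=8
(j₁±m₁, j₂±m₂, J±M) = (3,0,3,2,5,1)
P² = 72
sum k=0..0:
  [0] +1/12 = 1/12
S = 1/12
C² = P²·S² = 1/2 ; C = +0.707107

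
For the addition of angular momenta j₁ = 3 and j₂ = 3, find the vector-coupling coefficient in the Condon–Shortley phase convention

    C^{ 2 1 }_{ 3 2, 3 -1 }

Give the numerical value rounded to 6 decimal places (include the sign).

-0.422577  (= −√(5/28))

√[5·4!2!2!/9! · 5!1!2!4!3!1!] = √(320/7)
  +(−1)^0/∏(0,4,1,2,1,0)! = 1/48  (running 1/48)
  +(−1)^1/∏(1,3,0,1,2,1)! = -1/12  (running -1/16)
⟨..|..⟩ = √(320/7)·(-1/16) = -0.422577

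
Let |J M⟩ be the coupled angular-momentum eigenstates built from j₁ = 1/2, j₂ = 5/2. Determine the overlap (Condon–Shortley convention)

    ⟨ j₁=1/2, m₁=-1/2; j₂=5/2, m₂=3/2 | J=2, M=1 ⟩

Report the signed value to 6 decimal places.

-0.816497  (= −√(2/3))

j₁+j₂−J=1  J+j₁−j₂=0  J−j₁+j₂=4  j₁+j₂+J+1=6
(j₁±m₁, j₂±m₂, J±M) = (0,1,4,1,3,1)
P² = 24
sum k=1..1:
  [1] −1/6 = -1/6
S = -1/6
C² = P²·S² = 2/3 ; C = -0.816497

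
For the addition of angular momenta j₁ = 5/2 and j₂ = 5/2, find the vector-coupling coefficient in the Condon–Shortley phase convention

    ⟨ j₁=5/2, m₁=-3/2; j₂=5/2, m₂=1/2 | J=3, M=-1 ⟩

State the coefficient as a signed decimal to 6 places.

√[7·2!3!3!/9! · 1!4!3!2!2!4!] = √(96/5)
  +(−1)^1/∏(1,1,3,2,0,1)! = -1/12  (running -1/12)
  +(−1)^2/∏(2,0,2,1,1,2)! = 1/8  (running 1/24)
⟨..|..⟩ = √(96/5)·(1/24) = +0.182574

+√(1/30) = +0.182574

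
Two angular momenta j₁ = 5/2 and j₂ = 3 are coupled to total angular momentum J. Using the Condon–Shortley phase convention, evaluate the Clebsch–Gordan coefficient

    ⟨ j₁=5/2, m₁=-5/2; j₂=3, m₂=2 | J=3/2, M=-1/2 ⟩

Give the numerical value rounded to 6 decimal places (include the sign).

j₁+j₂−J=4  J+j₁−j₂=1  J−j₁+j₂=2  j₁+j₂+J+1=8
(j₁±m₁, j₂±m₂, J±M) = (0,5,5,1,1,2)
P² = 960/7
sum k=4..4:
  [4] +1/24 = 1/24
S = 1/24
C² = P²·S² = 5/21 ; C = +0.487950

+√(5/21) = +0.487950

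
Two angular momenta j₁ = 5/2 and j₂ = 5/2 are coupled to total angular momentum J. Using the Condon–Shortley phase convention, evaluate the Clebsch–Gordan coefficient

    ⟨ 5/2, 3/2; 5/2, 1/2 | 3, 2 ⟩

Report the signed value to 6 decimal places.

√[7·2!3!3!/9! · 4!1!3!2!5!1!] = √(48)
  +(−1)^0/∏(0,2,1,3,2,0)! = 1/24  (running 1/24)
  +(−1)^1/∏(1,1,0,2,3,1)! = -1/12  (running -1/24)
⟨..|..⟩ = √(48)·(-1/24) = -0.288675

−√(1/12) = -0.288675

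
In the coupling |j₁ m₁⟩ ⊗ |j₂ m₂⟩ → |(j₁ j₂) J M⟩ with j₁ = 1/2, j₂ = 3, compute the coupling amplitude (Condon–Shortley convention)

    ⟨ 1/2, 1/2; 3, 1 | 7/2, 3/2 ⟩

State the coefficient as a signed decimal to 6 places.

+0.845154

triangle: 0!·1!·6!/8! = 720/40320
(j±m)!: 1!·0!·4!·2!·5!·2! = 11520
prefactor² = (2J+1)·Δ·N² = 11520/7
  k=0: +1/(0!·0!·0!·4!·1!·2!) = 1/48
Σ = 1/48  ⇒  CG² = 11520/7·1/48² = 5/7
CG = +√(5/7) = +0.845154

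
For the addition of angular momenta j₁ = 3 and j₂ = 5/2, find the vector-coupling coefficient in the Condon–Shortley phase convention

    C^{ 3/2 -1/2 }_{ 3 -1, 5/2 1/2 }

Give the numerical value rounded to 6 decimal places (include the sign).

j₁+j₂−J=4  J+j₁−j₂=2  J−j₁+j₂=1  j₁+j₂+J+1=8
(j₁±m₁, j₂±m₂, J±M) = (2,4,3,2,1,2)
P² = 192/35
sum k=2..3:
  [2] +1/8 = 1/8
  [3] −1/6 = -1/6
S = -1/24
C² = P²·S² = 1/105 ; C = -0.097590

-0.097590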